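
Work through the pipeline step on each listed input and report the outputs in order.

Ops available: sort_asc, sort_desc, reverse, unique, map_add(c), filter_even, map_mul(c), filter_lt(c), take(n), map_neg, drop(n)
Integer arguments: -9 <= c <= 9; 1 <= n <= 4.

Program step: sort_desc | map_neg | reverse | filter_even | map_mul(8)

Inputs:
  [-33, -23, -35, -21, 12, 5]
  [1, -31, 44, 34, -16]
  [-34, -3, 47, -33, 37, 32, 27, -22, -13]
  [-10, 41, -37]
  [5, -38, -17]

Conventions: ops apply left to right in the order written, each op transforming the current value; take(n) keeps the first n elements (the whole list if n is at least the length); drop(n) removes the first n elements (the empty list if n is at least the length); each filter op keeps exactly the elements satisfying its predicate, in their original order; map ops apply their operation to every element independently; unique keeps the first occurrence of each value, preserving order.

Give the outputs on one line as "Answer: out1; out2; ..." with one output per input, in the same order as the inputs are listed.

Execution, op by op:
  [-33, -23, -35, -21, 12, 5] -> [12, 5, -21, -23, -33, -35] -> [-12, -5, 21, 23, 33, 35] -> [35, 33, 23, 21, -5, -12] -> [-12] -> [-96]
  [1, -31, 44, 34, -16] -> [44, 34, 1, -16, -31] -> [-44, -34, -1, 16, 31] -> [31, 16, -1, -34, -44] -> [16, -34, -44] -> [128, -272, -352]
  [-34, -3, 47, -33, 37, 32, 27, -22, -13] -> [47, 37, 32, 27, -3, -13, -22, -33, -34] -> [-47, -37, -32, -27, 3, 13, 22, 33, 34] -> [34, 33, 22, 13, 3, -27, -32, -37, -47] -> [34, 22, -32] -> [272, 176, -256]
  [-10, 41, -37] -> [41, -10, -37] -> [-41, 10, 37] -> [37, 10, -41] -> [10] -> [80]
  [5, -38, -17] -> [5, -17, -38] -> [-5, 17, 38] -> [38, 17, -5] -> [38] -> [304]

[-96]; [128, -272, -352]; [272, 176, -256]; [80]; [304]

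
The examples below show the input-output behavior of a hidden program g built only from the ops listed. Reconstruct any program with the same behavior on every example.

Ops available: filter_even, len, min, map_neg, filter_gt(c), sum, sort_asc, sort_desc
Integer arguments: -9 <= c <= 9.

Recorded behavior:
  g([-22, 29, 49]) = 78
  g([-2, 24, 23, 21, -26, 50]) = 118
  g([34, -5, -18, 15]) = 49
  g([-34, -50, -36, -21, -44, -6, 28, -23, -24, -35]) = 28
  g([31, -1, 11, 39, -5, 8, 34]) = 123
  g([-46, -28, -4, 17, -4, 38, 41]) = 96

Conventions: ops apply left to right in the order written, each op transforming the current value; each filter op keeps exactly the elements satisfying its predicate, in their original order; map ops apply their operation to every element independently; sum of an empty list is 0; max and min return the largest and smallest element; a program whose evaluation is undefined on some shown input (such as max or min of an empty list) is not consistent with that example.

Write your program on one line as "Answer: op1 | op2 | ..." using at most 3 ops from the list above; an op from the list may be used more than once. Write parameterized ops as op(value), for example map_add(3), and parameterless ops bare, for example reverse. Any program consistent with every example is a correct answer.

filter_gt(2) | sum

Check, running the answer program on each example:
  [-22, 29, 49] -> [29, 49] -> 78
  [-2, 24, 23, 21, -26, 50] -> [24, 23, 21, 50] -> 118
  [34, -5, -18, 15] -> [34, 15] -> 49
  [-34, -50, -36, -21, -44, -6, 28, -23, -24, -35] -> [28] -> 28
  [31, -1, 11, 39, -5, 8, 34] -> [31, 11, 39, 8, 34] -> 123
  [-46, -28, -4, 17, -4, 38, 41] -> [17, 38, 41] -> 96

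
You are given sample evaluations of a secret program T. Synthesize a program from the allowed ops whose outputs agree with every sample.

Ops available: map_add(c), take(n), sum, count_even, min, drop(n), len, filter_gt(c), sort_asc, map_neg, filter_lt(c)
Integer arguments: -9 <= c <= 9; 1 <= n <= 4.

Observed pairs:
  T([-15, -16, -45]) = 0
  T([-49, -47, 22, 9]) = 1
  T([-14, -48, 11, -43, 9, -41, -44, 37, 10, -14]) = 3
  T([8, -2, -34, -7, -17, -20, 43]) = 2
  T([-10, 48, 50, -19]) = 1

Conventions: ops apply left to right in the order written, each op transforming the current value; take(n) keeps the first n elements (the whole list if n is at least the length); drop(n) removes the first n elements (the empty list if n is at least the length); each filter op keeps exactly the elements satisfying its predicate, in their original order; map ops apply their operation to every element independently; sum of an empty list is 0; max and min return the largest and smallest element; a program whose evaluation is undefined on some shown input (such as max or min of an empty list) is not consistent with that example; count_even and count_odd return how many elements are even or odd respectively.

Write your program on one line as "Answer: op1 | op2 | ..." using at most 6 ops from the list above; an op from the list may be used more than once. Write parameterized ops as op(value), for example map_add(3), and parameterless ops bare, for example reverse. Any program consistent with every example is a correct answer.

map_add(-7) | drop(2) | sort_asc | map_add(3) | map_add(6) | count_even

Check, running the answer program on each example:
  [-15, -16, -45] -> [-22, -23, -52] -> [-52] -> [-52] -> [-49] -> [-43] -> 0
  [-49, -47, 22, 9] -> [-56, -54, 15, 2] -> [15, 2] -> [2, 15] -> [5, 18] -> [11, 24] -> 1
  [-14, -48, 11, -43, 9, -41, -44, 37, 10, -14] -> [-21, -55, 4, -50, 2, -48, -51, 30, 3, -21] -> [4, -50, 2, -48, -51, 30, 3, -21] -> [-51, -50, -48, -21, 2, 3, 4, 30] -> [-48, -47, -45, -18, 5, 6, 7, 33] -> [-42, -41, -39, -12, 11, 12, 13, 39] -> 3
  [8, -2, -34, -7, -17, -20, 43] -> [1, -9, -41, -14, -24, -27, 36] -> [-41, -14, -24, -27, 36] -> [-41, -27, -24, -14, 36] -> [-38, -24, -21, -11, 39] -> [-32, -18, -15, -5, 45] -> 2
  [-10, 48, 50, -19] -> [-17, 41, 43, -26] -> [43, -26] -> [-26, 43] -> [-23, 46] -> [-17, 52] -> 1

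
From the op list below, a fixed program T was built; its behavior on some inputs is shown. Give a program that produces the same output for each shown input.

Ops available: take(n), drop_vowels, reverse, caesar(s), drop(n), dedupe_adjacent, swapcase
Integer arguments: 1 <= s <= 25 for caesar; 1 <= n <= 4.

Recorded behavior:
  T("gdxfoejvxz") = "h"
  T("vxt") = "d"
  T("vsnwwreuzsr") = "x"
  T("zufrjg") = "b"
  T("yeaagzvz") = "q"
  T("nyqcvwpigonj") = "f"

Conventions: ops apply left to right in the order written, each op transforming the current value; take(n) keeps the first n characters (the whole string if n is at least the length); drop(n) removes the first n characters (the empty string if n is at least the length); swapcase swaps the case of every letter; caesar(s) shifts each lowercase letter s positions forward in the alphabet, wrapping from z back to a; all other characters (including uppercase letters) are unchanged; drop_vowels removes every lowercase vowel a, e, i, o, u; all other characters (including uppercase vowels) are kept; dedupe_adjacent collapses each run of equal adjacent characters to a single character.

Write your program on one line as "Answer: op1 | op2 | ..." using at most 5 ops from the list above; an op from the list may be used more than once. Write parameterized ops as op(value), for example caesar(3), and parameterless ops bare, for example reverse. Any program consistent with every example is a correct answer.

caesar(10) | drop_vowels | drop(2) | take(1)

Check, running the answer program on each example:
  "gdxfoejvxz" -> "qnhpyotfhj" -> "qnhpytfhj" -> "hpytfhj" -> "h"
  "vxt" -> "fhd" -> "fhd" -> "d" -> "d"
  "vsnwwreuzsr" -> "fcxggboejcb" -> "fcxggbjcb" -> "xggbjcb" -> "x"
  "zufrjg" -> "jepbtq" -> "jpbtq" -> "btq" -> "b"
  "yeaagzvz" -> "iokkqjfj" -> "kkqjfj" -> "qjfj" -> "q"
  "nyqcvwpigonj" -> "xiamfgzsqyxt" -> "xmfgzsqyxt" -> "fgzsqyxt" -> "f"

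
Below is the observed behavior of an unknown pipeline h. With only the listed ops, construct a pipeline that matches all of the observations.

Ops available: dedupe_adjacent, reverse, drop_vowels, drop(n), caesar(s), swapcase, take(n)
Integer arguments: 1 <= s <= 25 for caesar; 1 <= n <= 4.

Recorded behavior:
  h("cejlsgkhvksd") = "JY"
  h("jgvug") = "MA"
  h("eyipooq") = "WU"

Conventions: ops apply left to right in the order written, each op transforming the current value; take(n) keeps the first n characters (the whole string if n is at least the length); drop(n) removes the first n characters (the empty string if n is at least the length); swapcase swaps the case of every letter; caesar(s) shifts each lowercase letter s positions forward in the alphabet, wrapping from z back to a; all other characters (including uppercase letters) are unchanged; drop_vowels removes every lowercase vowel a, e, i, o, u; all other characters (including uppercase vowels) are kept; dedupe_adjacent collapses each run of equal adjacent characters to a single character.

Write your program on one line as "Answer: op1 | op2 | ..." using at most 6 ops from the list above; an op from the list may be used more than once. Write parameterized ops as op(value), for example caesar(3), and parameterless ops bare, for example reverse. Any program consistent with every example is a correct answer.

reverse | caesar(6) | take(3) | take(2) | swapcase

Check, running the answer program on each example:
  "cejlsgkhvksd" -> "dskvhkgsljec" -> "jyqbnqmyrpki" -> "jyq" -> "jy" -> "JY"
  "jgvug" -> "guvgj" -> "mabmp" -> "mab" -> "ma" -> "MA"
  "eyipooq" -> "qoopiye" -> "wuuvoek" -> "wuu" -> "wu" -> "WU"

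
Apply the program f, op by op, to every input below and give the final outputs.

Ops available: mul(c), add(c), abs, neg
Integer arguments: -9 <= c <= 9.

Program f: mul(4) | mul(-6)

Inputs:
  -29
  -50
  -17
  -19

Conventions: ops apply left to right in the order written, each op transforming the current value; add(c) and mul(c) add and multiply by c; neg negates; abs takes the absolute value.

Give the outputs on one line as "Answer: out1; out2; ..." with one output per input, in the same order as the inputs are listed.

696; 1200; 408; 456

Execution, op by op:
  -29 -> -116 -> 696
  -50 -> -200 -> 1200
  -17 -> -68 -> 408
  -19 -> -76 -> 456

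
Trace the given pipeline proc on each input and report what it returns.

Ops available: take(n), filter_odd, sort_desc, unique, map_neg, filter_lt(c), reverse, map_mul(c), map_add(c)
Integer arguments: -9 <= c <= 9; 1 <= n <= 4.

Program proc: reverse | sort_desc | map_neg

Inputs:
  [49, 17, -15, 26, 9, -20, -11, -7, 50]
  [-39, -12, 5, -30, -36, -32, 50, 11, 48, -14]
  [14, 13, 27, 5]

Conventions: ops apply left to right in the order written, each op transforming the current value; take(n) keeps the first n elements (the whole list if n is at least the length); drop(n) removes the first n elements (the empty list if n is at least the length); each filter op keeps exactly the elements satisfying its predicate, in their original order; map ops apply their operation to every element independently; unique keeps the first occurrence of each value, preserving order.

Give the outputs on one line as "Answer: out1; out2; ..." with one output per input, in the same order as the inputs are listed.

Execution, op by op:
  [49, 17, -15, 26, 9, -20, -11, -7, 50] -> [50, -7, -11, -20, 9, 26, -15, 17, 49] -> [50, 49, 26, 17, 9, -7, -11, -15, -20] -> [-50, -49, -26, -17, -9, 7, 11, 15, 20]
  [-39, -12, 5, -30, -36, -32, 50, 11, 48, -14] -> [-14, 48, 11, 50, -32, -36, -30, 5, -12, -39] -> [50, 48, 11, 5, -12, -14, -30, -32, -36, -39] -> [-50, -48, -11, -5, 12, 14, 30, 32, 36, 39]
  [14, 13, 27, 5] -> [5, 27, 13, 14] -> [27, 14, 13, 5] -> [-27, -14, -13, -5]

[-50, -49, -26, -17, -9, 7, 11, 15, 20]; [-50, -48, -11, -5, 12, 14, 30, 32, 36, 39]; [-27, -14, -13, -5]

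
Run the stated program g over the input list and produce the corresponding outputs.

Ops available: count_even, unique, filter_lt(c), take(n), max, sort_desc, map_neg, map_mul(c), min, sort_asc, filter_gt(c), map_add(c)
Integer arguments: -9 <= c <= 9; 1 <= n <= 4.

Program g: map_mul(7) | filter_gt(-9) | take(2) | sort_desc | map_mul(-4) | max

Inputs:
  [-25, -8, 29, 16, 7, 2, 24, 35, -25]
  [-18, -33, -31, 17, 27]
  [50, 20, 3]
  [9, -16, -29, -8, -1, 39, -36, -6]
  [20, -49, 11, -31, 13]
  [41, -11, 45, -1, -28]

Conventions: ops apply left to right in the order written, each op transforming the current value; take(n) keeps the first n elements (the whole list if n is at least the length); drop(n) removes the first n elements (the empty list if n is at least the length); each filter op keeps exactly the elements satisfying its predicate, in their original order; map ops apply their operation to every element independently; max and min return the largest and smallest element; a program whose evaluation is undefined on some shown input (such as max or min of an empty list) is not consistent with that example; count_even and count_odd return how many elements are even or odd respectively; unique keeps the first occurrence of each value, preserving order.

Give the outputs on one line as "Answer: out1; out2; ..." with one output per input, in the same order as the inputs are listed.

Execution, op by op:
  [-25, -8, 29, 16, 7, 2, 24, 35, -25] -> [-175, -56, 203, 112, 49, 14, 168, 245, -175] -> [203, 112, 49, 14, 168, 245] -> [203, 112] -> [203, 112] -> [-812, -448] -> -448
  [-18, -33, -31, 17, 27] -> [-126, -231, -217, 119, 189] -> [119, 189] -> [119, 189] -> [189, 119] -> [-756, -476] -> -476
  [50, 20, 3] -> [350, 140, 21] -> [350, 140, 21] -> [350, 140] -> [350, 140] -> [-1400, -560] -> -560
  [9, -16, -29, -8, -1, 39, -36, -6] -> [63, -112, -203, -56, -7, 273, -252, -42] -> [63, -7, 273] -> [63, -7] -> [63, -7] -> [-252, 28] -> 28
  [20, -49, 11, -31, 13] -> [140, -343, 77, -217, 91] -> [140, 77, 91] -> [140, 77] -> [140, 77] -> [-560, -308] -> -308
  [41, -11, 45, -1, -28] -> [287, -77, 315, -7, -196] -> [287, 315, -7] -> [287, 315] -> [315, 287] -> [-1260, -1148] -> -1148

-448; -476; -560; 28; -308; -1148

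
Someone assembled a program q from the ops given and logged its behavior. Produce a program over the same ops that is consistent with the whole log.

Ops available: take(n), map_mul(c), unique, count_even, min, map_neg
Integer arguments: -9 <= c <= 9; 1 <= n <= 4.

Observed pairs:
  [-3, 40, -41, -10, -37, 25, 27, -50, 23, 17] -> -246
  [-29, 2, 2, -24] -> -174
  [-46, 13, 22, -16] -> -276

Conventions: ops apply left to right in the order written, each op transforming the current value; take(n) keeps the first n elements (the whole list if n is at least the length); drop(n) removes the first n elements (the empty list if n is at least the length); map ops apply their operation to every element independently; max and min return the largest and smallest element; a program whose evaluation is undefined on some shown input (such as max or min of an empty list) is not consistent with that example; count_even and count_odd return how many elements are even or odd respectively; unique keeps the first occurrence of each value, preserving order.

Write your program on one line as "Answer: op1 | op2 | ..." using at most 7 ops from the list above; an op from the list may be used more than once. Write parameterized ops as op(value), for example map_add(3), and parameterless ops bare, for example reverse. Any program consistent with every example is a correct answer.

unique | map_neg | map_mul(6) | map_mul(-1) | take(4) | min

Check, running the answer program on each example:
  [-3, 40, -41, -10, -37, 25, 27, -50, 23, 17] -> [-3, 40, -41, -10, -37, 25, 27, -50, 23, 17] -> [3, -40, 41, 10, 37, -25, -27, 50, -23, -17] -> [18, -240, 246, 60, 222, -150, -162, 300, -138, -102] -> [-18, 240, -246, -60, -222, 150, 162, -300, 138, 102] -> [-18, 240, -246, -60] -> -246
  [-29, 2, 2, -24] -> [-29, 2, -24] -> [29, -2, 24] -> [174, -12, 144] -> [-174, 12, -144] -> [-174, 12, -144] -> -174
  [-46, 13, 22, -16] -> [-46, 13, 22, -16] -> [46, -13, -22, 16] -> [276, -78, -132, 96] -> [-276, 78, 132, -96] -> [-276, 78, 132, -96] -> -276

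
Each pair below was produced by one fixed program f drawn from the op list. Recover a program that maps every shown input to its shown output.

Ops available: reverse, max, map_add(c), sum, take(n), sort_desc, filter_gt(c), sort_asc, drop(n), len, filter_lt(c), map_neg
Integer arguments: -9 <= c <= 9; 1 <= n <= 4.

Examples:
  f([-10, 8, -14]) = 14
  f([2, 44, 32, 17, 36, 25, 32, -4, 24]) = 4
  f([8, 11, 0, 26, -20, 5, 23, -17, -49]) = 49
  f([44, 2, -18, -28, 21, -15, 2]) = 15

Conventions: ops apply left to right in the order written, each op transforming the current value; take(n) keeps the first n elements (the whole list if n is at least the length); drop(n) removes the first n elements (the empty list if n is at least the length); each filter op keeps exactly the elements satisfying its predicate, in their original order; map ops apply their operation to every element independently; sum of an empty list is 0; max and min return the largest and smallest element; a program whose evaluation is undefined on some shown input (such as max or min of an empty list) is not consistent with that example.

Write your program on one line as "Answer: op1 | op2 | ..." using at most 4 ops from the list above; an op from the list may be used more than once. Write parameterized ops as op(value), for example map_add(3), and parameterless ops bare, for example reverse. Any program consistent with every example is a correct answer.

reverse | map_neg | take(2) | max

Check, running the answer program on each example:
  [-10, 8, -14] -> [-14, 8, -10] -> [14, -8, 10] -> [14, -8] -> 14
  [2, 44, 32, 17, 36, 25, 32, -4, 24] -> [24, -4, 32, 25, 36, 17, 32, 44, 2] -> [-24, 4, -32, -25, -36, -17, -32, -44, -2] -> [-24, 4] -> 4
  [8, 11, 0, 26, -20, 5, 23, -17, -49] -> [-49, -17, 23, 5, -20, 26, 0, 11, 8] -> [49, 17, -23, -5, 20, -26, 0, -11, -8] -> [49, 17] -> 49
  [44, 2, -18, -28, 21, -15, 2] -> [2, -15, 21, -28, -18, 2, 44] -> [-2, 15, -21, 28, 18, -2, -44] -> [-2, 15] -> 15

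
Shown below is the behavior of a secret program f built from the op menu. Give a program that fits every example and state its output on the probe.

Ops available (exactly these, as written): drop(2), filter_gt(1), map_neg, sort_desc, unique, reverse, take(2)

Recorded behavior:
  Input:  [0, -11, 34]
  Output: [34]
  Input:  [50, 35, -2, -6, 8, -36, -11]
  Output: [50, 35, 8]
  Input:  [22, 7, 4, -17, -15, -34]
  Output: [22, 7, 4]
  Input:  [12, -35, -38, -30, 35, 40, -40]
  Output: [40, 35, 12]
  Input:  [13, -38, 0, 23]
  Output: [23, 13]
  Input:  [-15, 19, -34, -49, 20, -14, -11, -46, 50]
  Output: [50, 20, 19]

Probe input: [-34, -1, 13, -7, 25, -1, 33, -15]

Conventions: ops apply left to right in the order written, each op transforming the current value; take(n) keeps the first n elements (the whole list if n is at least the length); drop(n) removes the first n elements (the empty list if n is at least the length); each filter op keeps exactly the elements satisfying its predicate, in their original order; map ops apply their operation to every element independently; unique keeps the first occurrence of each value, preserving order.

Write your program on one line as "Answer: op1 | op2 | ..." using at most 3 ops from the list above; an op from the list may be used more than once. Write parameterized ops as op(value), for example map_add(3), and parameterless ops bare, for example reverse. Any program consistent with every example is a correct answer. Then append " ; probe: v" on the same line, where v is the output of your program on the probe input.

filter_gt(1) | reverse | sort_desc ; probe: [33, 25, 13]

Check, running the answer program on each example:
  [0, -11, 34] -> [34] -> [34] -> [34]
  [50, 35, -2, -6, 8, -36, -11] -> [50, 35, 8] -> [8, 35, 50] -> [50, 35, 8]
  [22, 7, 4, -17, -15, -34] -> [22, 7, 4] -> [4, 7, 22] -> [22, 7, 4]
  [12, -35, -38, -30, 35, 40, -40] -> [12, 35, 40] -> [40, 35, 12] -> [40, 35, 12]
  [13, -38, 0, 23] -> [13, 23] -> [23, 13] -> [23, 13]
  [-15, 19, -34, -49, 20, -14, -11, -46, 50] -> [19, 20, 50] -> [50, 20, 19] -> [50, 20, 19]
  probe: [-34, -1, 13, -7, 25, -1, 33, -15] -> [13, 25, 33] -> [33, 25, 13] -> [33, 25, 13]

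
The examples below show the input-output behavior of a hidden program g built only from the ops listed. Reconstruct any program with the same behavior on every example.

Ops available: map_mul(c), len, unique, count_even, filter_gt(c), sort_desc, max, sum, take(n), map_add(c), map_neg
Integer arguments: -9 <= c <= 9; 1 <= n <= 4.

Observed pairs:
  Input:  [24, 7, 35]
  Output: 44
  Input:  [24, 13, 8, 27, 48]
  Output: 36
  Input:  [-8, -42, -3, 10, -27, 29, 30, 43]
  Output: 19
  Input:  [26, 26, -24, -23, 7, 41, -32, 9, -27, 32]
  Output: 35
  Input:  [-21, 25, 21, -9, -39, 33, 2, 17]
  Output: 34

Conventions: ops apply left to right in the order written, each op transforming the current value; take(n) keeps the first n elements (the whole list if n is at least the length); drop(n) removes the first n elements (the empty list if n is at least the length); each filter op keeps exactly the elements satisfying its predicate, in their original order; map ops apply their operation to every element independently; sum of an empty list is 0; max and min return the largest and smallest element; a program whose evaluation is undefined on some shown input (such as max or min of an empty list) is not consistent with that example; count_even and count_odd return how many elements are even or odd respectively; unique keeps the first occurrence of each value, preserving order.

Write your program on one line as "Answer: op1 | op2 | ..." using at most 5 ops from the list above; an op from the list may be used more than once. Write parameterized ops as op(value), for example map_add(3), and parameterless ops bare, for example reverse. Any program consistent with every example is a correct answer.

map_add(9) | take(4) | sort_desc | max

Check, running the answer program on each example:
  [24, 7, 35] -> [33, 16, 44] -> [33, 16, 44] -> [44, 33, 16] -> 44
  [24, 13, 8, 27, 48] -> [33, 22, 17, 36, 57] -> [33, 22, 17, 36] -> [36, 33, 22, 17] -> 36
  [-8, -42, -3, 10, -27, 29, 30, 43] -> [1, -33, 6, 19, -18, 38, 39, 52] -> [1, -33, 6, 19] -> [19, 6, 1, -33] -> 19
  [26, 26, -24, -23, 7, 41, -32, 9, -27, 32] -> [35, 35, -15, -14, 16, 50, -23, 18, -18, 41] -> [35, 35, -15, -14] -> [35, 35, -14, -15] -> 35
  [-21, 25, 21, -9, -39, 33, 2, 17] -> [-12, 34, 30, 0, -30, 42, 11, 26] -> [-12, 34, 30, 0] -> [34, 30, 0, -12] -> 34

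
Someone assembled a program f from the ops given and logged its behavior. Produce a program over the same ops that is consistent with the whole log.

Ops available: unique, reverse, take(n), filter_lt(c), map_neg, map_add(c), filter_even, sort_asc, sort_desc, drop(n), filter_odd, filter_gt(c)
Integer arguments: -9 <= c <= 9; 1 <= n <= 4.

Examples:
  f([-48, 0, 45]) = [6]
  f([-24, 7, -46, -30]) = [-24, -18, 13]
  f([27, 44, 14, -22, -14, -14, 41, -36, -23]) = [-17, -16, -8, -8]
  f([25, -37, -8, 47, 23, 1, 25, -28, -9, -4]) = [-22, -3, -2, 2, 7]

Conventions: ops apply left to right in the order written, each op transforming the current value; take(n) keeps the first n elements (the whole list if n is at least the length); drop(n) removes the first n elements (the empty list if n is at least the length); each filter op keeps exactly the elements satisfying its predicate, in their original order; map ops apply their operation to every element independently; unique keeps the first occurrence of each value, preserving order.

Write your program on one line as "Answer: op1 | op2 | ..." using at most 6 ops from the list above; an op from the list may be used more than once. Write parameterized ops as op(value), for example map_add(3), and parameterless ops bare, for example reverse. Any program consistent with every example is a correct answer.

reverse | sort_asc | filter_lt(9) | drop(1) | map_add(6)

Check, running the answer program on each example:
  [-48, 0, 45] -> [45, 0, -48] -> [-48, 0, 45] -> [-48, 0] -> [0] -> [6]
  [-24, 7, -46, -30] -> [-30, -46, 7, -24] -> [-46, -30, -24, 7] -> [-46, -30, -24, 7] -> [-30, -24, 7] -> [-24, -18, 13]
  [27, 44, 14, -22, -14, -14, 41, -36, -23] -> [-23, -36, 41, -14, -14, -22, 14, 44, 27] -> [-36, -23, -22, -14, -14, 14, 27, 41, 44] -> [-36, -23, -22, -14, -14] -> [-23, -22, -14, -14] -> [-17, -16, -8, -8]
  [25, -37, -8, 47, 23, 1, 25, -28, -9, -4] -> [-4, -9, -28, 25, 1, 23, 47, -8, -37, 25] -> [-37, -28, -9, -8, -4, 1, 23, 25, 25, 47] -> [-37, -28, -9, -8, -4, 1] -> [-28, -9, -8, -4, 1] -> [-22, -3, -2, 2, 7]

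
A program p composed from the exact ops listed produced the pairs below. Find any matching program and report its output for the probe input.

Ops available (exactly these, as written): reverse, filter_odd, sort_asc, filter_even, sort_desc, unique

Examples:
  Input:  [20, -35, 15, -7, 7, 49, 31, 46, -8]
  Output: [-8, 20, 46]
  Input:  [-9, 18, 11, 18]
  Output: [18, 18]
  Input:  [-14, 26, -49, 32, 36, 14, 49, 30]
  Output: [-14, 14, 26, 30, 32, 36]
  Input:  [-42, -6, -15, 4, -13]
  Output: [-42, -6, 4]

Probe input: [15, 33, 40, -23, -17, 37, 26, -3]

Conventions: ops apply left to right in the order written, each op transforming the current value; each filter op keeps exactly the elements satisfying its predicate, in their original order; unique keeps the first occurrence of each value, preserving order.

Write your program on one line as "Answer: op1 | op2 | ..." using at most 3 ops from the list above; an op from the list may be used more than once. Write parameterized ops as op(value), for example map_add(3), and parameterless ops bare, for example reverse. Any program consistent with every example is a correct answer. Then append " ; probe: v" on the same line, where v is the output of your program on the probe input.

filter_even | sort_asc ; probe: [26, 40]

Check, running the answer program on each example:
  [20, -35, 15, -7, 7, 49, 31, 46, -8] -> [20, 46, -8] -> [-8, 20, 46]
  [-9, 18, 11, 18] -> [18, 18] -> [18, 18]
  [-14, 26, -49, 32, 36, 14, 49, 30] -> [-14, 26, 32, 36, 14, 30] -> [-14, 14, 26, 30, 32, 36]
  [-42, -6, -15, 4, -13] -> [-42, -6, 4] -> [-42, -6, 4]
  probe: [15, 33, 40, -23, -17, 37, 26, -3] -> [40, 26] -> [26, 40]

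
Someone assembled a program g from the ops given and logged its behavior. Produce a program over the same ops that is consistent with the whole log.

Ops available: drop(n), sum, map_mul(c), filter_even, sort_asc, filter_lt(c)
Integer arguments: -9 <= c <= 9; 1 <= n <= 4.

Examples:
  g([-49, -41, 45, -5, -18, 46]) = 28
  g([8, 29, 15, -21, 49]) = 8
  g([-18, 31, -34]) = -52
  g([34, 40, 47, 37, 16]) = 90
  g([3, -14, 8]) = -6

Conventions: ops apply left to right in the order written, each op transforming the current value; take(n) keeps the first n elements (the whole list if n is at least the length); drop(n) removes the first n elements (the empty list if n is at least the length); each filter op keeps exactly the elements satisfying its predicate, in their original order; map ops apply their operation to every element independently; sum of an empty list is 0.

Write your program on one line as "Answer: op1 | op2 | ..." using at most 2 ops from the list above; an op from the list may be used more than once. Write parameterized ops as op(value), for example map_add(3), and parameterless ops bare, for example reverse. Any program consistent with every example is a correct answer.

filter_even | sum

Check, running the answer program on each example:
  [-49, -41, 45, -5, -18, 46] -> [-18, 46] -> 28
  [8, 29, 15, -21, 49] -> [8] -> 8
  [-18, 31, -34] -> [-18, -34] -> -52
  [34, 40, 47, 37, 16] -> [34, 40, 16] -> 90
  [3, -14, 8] -> [-14, 8] -> -6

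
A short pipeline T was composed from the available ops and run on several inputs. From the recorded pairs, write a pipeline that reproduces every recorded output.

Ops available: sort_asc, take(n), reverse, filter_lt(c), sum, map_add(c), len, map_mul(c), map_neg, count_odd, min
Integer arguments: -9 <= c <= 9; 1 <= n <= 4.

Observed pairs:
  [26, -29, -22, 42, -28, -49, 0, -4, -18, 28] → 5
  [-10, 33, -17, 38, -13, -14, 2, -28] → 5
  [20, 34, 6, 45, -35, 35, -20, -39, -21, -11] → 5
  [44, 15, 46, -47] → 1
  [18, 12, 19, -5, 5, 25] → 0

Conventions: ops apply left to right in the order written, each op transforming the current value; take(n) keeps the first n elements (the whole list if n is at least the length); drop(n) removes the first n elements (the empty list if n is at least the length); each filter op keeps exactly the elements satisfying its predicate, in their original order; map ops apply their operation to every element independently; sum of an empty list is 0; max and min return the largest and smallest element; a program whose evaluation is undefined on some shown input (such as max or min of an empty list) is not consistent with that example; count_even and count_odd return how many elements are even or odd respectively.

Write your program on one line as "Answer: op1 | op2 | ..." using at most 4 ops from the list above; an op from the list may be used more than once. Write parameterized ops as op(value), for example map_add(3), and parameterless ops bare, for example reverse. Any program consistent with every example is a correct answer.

sort_asc | filter_lt(-9) | len

Check, running the answer program on each example:
  [26, -29, -22, 42, -28, -49, 0, -4, -18, 28] -> [-49, -29, -28, -22, -18, -4, 0, 26, 28, 42] -> [-49, -29, -28, -22, -18] -> 5
  [-10, 33, -17, 38, -13, -14, 2, -28] -> [-28, -17, -14, -13, -10, 2, 33, 38] -> [-28, -17, -14, -13, -10] -> 5
  [20, 34, 6, 45, -35, 35, -20, -39, -21, -11] -> [-39, -35, -21, -20, -11, 6, 20, 34, 35, 45] -> [-39, -35, -21, -20, -11] -> 5
  [44, 15, 46, -47] -> [-47, 15, 44, 46] -> [-47] -> 1
  [18, 12, 19, -5, 5, 25] -> [-5, 5, 12, 18, 19, 25] -> [] -> 0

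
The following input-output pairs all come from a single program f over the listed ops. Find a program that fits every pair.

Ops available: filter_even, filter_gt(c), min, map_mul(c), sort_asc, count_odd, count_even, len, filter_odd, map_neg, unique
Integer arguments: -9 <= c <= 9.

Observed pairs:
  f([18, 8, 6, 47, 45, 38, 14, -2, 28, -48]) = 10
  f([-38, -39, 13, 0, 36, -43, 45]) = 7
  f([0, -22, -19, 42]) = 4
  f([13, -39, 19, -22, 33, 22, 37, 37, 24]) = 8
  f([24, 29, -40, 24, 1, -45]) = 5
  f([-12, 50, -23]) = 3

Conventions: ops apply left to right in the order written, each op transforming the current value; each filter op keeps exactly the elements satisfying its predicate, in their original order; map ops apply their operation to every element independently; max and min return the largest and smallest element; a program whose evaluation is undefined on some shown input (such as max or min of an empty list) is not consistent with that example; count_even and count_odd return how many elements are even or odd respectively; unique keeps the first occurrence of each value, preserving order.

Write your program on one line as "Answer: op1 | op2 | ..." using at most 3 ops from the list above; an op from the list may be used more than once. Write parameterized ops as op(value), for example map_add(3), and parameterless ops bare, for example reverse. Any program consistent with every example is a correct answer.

map_mul(4) | unique | len

Check, running the answer program on each example:
  [18, 8, 6, 47, 45, 38, 14, -2, 28, -48] -> [72, 32, 24, 188, 180, 152, 56, -8, 112, -192] -> [72, 32, 24, 188, 180, 152, 56, -8, 112, -192] -> 10
  [-38, -39, 13, 0, 36, -43, 45] -> [-152, -156, 52, 0, 144, -172, 180] -> [-152, -156, 52, 0, 144, -172, 180] -> 7
  [0, -22, -19, 42] -> [0, -88, -76, 168] -> [0, -88, -76, 168] -> 4
  [13, -39, 19, -22, 33, 22, 37, 37, 24] -> [52, -156, 76, -88, 132, 88, 148, 148, 96] -> [52, -156, 76, -88, 132, 88, 148, 96] -> 8
  [24, 29, -40, 24, 1, -45] -> [96, 116, -160, 96, 4, -180] -> [96, 116, -160, 4, -180] -> 5
  [-12, 50, -23] -> [-48, 200, -92] -> [-48, 200, -92] -> 3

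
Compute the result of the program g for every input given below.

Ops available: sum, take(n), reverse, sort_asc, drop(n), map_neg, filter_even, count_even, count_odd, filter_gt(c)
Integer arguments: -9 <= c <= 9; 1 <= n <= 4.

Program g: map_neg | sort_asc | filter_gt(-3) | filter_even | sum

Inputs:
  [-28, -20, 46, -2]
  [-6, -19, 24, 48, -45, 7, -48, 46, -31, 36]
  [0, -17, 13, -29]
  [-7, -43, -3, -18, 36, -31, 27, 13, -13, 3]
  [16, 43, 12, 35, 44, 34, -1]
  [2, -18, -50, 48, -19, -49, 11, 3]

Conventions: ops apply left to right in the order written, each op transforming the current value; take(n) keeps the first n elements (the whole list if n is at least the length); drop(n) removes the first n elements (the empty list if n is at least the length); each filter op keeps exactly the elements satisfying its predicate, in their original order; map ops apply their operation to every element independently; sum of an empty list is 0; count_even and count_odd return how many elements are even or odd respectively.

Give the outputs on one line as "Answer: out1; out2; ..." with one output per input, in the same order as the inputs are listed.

50; 54; 0; 18; 0; 66

Execution, op by op:
  [-28, -20, 46, -2] -> [28, 20, -46, 2] -> [-46, 2, 20, 28] -> [2, 20, 28] -> [2, 20, 28] -> 50
  [-6, -19, 24, 48, -45, 7, -48, 46, -31, 36] -> [6, 19, -24, -48, 45, -7, 48, -46, 31, -36] -> [-48, -46, -36, -24, -7, 6, 19, 31, 45, 48] -> [6, 19, 31, 45, 48] -> [6, 48] -> 54
  [0, -17, 13, -29] -> [0, 17, -13, 29] -> [-13, 0, 17, 29] -> [0, 17, 29] -> [0] -> 0
  [-7, -43, -3, -18, 36, -31, 27, 13, -13, 3] -> [7, 43, 3, 18, -36, 31, -27, -13, 13, -3] -> [-36, -27, -13, -3, 3, 7, 13, 18, 31, 43] -> [3, 7, 13, 18, 31, 43] -> [18] -> 18
  [16, 43, 12, 35, 44, 34, -1] -> [-16, -43, -12, -35, -44, -34, 1] -> [-44, -43, -35, -34, -16, -12, 1] -> [1] -> [] -> 0
  [2, -18, -50, 48, -19, -49, 11, 3] -> [-2, 18, 50, -48, 19, 49, -11, -3] -> [-48, -11, -3, -2, 18, 19, 49, 50] -> [-2, 18, 19, 49, 50] -> [-2, 18, 50] -> 66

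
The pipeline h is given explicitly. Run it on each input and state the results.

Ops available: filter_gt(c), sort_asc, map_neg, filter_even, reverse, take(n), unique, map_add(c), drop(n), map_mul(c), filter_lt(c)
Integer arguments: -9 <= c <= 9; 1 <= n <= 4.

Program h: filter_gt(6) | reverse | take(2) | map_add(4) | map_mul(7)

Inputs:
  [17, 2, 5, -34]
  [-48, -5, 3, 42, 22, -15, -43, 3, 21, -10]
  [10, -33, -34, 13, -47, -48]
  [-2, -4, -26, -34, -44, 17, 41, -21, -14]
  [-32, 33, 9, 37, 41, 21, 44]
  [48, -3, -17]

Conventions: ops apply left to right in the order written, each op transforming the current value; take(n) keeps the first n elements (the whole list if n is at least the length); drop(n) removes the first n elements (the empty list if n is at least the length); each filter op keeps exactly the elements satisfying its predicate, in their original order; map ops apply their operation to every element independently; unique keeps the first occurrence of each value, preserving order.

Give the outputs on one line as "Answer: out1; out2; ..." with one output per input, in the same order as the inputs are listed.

[147]; [175, 182]; [119, 98]; [315, 147]; [336, 175]; [364]

Execution, op by op:
  [17, 2, 5, -34] -> [17] -> [17] -> [17] -> [21] -> [147]
  [-48, -5, 3, 42, 22, -15, -43, 3, 21, -10] -> [42, 22, 21] -> [21, 22, 42] -> [21, 22] -> [25, 26] -> [175, 182]
  [10, -33, -34, 13, -47, -48] -> [10, 13] -> [13, 10] -> [13, 10] -> [17, 14] -> [119, 98]
  [-2, -4, -26, -34, -44, 17, 41, -21, -14] -> [17, 41] -> [41, 17] -> [41, 17] -> [45, 21] -> [315, 147]
  [-32, 33, 9, 37, 41, 21, 44] -> [33, 9, 37, 41, 21, 44] -> [44, 21, 41, 37, 9, 33] -> [44, 21] -> [48, 25] -> [336, 175]
  [48, -3, -17] -> [48] -> [48] -> [48] -> [52] -> [364]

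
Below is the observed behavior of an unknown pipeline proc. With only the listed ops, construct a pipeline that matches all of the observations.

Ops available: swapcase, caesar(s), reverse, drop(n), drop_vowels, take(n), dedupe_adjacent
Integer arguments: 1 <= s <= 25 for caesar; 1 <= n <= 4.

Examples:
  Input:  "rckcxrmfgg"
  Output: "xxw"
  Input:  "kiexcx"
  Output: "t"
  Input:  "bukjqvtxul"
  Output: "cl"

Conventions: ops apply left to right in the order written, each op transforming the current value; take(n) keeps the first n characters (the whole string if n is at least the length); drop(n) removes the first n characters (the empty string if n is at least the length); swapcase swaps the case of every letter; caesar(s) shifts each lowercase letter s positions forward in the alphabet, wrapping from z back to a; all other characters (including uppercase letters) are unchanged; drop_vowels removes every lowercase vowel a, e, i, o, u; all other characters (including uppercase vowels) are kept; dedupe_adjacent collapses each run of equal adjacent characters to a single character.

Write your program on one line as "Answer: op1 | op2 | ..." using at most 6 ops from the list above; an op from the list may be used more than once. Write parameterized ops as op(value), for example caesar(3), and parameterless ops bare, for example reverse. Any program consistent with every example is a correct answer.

caesar(25) | caesar(13) | reverse | caesar(5) | take(3) | drop_vowels

Check, running the answer program on each example:
  "rckcxrmfgg" -> "qbjbwqleff" -> "dowojdyrss" -> "ssrydjowod" -> "xxwdiotbti" -> "xxw" -> "xxw"
  "kiexcx" -> "jhdwbw" -> "wuqjoj" -> "jojquw" -> "otovzb" -> "oto" -> "t"
  "bukjqvtxul" -> "atjipuswtk" -> "ngwvchfjgx" -> "xgjfhcvwgn" -> "clokmhabls" -> "clo" -> "cl"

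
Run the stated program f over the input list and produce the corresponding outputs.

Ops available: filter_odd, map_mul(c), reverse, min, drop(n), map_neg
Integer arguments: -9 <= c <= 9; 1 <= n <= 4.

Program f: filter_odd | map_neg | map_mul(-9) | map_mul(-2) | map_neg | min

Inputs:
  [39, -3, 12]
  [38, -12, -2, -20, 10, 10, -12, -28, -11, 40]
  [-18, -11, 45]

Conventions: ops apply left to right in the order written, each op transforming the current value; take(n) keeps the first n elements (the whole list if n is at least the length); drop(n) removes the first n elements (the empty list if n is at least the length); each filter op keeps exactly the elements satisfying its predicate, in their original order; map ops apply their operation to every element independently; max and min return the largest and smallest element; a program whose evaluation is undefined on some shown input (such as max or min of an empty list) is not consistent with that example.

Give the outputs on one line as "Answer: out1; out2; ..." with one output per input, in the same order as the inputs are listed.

-54; -198; -198

Execution, op by op:
  [39, -3, 12] -> [39, -3] -> [-39, 3] -> [351, -27] -> [-702, 54] -> [702, -54] -> -54
  [38, -12, -2, -20, 10, 10, -12, -28, -11, 40] -> [-11] -> [11] -> [-99] -> [198] -> [-198] -> -198
  [-18, -11, 45] -> [-11, 45] -> [11, -45] -> [-99, 405] -> [198, -810] -> [-198, 810] -> -198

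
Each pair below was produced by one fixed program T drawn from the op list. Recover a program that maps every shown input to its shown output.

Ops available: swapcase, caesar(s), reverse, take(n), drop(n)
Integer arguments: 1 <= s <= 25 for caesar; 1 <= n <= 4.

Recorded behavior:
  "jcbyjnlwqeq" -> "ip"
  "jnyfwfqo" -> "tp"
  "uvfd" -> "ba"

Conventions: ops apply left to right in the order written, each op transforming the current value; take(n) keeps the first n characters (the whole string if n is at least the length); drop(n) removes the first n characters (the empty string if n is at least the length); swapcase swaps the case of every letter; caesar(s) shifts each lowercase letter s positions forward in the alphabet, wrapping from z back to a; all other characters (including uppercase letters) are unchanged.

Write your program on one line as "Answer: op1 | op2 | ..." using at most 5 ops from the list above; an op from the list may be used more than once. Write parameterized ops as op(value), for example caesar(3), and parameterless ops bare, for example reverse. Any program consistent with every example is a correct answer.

take(4) | reverse | caesar(6) | drop(2)

Check, running the answer program on each example:
  "jcbyjnlwqeq" -> "jcby" -> "ybcj" -> "ehip" -> "ip"
  "jnyfwfqo" -> "jnyf" -> "fynj" -> "letp" -> "tp"
  "uvfd" -> "uvfd" -> "dfvu" -> "jlba" -> "ba"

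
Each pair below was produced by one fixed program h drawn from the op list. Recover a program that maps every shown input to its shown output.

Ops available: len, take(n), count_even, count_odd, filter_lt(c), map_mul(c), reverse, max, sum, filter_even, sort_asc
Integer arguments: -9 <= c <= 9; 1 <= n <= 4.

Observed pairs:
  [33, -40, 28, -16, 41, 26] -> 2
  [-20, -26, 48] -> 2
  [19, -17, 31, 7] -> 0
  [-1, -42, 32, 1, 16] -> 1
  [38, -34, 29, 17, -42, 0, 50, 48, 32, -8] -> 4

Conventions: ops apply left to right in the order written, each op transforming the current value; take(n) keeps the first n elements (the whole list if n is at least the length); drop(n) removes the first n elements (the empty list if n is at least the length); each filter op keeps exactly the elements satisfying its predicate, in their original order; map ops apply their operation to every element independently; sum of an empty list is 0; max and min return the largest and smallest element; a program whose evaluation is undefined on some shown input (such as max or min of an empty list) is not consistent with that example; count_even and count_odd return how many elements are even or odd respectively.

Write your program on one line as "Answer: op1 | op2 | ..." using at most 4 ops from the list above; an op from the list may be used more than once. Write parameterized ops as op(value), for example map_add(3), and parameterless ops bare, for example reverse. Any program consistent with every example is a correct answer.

filter_lt(8) | reverse | count_even

Check, running the answer program on each example:
  [33, -40, 28, -16, 41, 26] -> [-40, -16] -> [-16, -40] -> 2
  [-20, -26, 48] -> [-20, -26] -> [-26, -20] -> 2
  [19, -17, 31, 7] -> [-17, 7] -> [7, -17] -> 0
  [-1, -42, 32, 1, 16] -> [-1, -42, 1] -> [1, -42, -1] -> 1
  [38, -34, 29, 17, -42, 0, 50, 48, 32, -8] -> [-34, -42, 0, -8] -> [-8, 0, -42, -34] -> 4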